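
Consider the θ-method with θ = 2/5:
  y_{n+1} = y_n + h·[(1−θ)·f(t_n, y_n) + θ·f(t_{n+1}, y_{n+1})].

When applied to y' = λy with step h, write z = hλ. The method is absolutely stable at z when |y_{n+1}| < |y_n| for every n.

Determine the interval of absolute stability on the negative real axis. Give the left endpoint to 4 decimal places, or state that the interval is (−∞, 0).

z∈(-10.0000,0).

With y'=λy (z=hλ):
  y_{n+1} = y_n + z·[3/5·y_n + 2/5·y_{n+1}] ⇒ (1 − 2/5z)y_{n+1} = (1 + 3/5z)y_n
  so R(z) = (1 + 3/5z)/(1 − 2/5z).

Find x<0 with |R(x)|<1.
x=-0.59: |R|=0.5227
R=−1: 1+3/5x = −1+2/5x ⇒ -1/5x=2 ⇒ x=2/(-1/5)=-10.0000
Confirm numerically:
  x=-8.831: |R|=0.94842 <1
  x=-7.744: |R|=0.88989 <1
  x=-6.307: |R|=0.79034 <1
  x=-10.524: |R|=1.02012 >1
  x=-10.340: |R|=1.01324 >1
So |R|<1 on (-10.0000, 0).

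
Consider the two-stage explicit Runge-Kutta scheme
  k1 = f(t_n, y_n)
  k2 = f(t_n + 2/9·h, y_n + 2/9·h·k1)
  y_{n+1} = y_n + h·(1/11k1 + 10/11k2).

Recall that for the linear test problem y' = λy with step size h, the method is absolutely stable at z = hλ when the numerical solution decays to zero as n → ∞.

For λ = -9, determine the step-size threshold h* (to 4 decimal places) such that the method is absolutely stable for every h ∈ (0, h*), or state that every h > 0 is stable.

On y'=λy, z=hλ:
  k1=λy_n ⇒ h·k1=z·y_n;  k2=λ(1+2/9z)y_n ⇒ h·k2=z(1+2/9z)y_n
  y_{n+1}/y_n = 1 + 1/11z + 10/11z(1+2/9z) = 1 + z + 20/99z²
  Hence R(z) = 1 + z + 20/99z².

Need |R(x)|<1, x<0.
x=-0.45: |R|=0.5909
R=1: x+20/99x²=0 ⇒ x=−99/20=-4.9500; min R=1−1/(4·20/99)=-0.2375>−1
Confirm numerically:
  x=-4.847: |R|=0.89914 <1
  x=-4.421: |R|=0.52753 <1
  x=-3.940: |R|=0.19608 <1
  x=-5.503: |R|=1.61478 >1
  x=-5.133: |R|=1.18977 >1
Interval (-4.9500, 0).

(-4.9500,0); λ=-9 ⇒ h* = (99/20)/9 = 0.5500.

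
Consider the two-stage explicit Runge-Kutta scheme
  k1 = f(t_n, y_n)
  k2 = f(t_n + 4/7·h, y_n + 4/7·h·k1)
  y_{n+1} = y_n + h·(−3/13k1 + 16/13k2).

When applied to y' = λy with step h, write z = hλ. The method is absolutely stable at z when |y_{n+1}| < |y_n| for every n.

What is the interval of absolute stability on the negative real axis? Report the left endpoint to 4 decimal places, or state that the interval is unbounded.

Test eqn y'=λy, z=hλ:
  k1=λy_n ⇒ h·k1=z·y_n;  k2=λ(1+4/7z)y_n ⇒ h·k2=z(1+4/7z)y_n
  y_{n+1}/y_n = 1 − 3/13z + 16/13z(1+4/7z) = 1 + z + 64/91z²
  ⇒ R(z) = 1 + z + 64/91z².

Solve |R(x)|<1 on ℝ⁻.
x=-0.89: |R|=0.6671
R=1: x+64/91x²=0 ⇒ x=−91/64=-1.4219; min R=1−1/(4·64/91)=0.6445>−1
Confirm numerically:
  x=-1.223: |R|=0.82894 <1
  x=-0.852: |R|=0.65853 <1
  x=-0.806: |R|=0.65089 <1
  x=-0.793: |R|=0.64927 <1
  x=-1.913: |R|=1.66076 >1
  x=-1.789: |R|=1.46192 >1
Interval (-1.4219, 0).

(-1.4219, 0).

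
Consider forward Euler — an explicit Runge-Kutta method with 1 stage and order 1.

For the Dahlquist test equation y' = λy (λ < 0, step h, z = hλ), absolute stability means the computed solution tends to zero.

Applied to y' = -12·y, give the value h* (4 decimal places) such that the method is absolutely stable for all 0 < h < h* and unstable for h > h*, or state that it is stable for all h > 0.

(-2.0000,0); λ=-12 ⇒ h* = 0.1667.

With y'=λy (z=hλ):
  order 1, 1-stage ⇒ R(z)=1+z
  (e.g. R(-0.55)=0.45000, |R|=0.45000)

Find x<0 with |R(x)|<1.
x=-0.55: |R|=0.4500
|R(-2.34)|=1.3400 |R(-0.97)|=0.0300 |R(-0.61)|=0.3900
Bisect:
  x_lo=-2.5926 |R|=1.5926  x_hi=-0.3382 |R|=0.6618
  mid=-1.46542 |R|=0.46542 →hi
  mid=-2.02901 |R|=1.02901 →lo
  mid=-1.74721 |R|=0.74721 →hi
  mid=-1.88811 |R|=0.88811 →hi
  mid=-1.95856 |R|=0.95856 →hi
  mid=-1.99378 |R|=0.99378 →hi
  mid=-2.01140 |R|=1.01140 →lo
  mid=-2.00259 |R|=1.00259 →lo
  mid=-1.99819 |R|=0.99819 →hi
  mid=-2.00039 |R|=1.00039 →lo
  ...
  [-2.00011,-1.99998] ⇒ x*=-2.0000
So |R|<1 on (-2.0000, 0).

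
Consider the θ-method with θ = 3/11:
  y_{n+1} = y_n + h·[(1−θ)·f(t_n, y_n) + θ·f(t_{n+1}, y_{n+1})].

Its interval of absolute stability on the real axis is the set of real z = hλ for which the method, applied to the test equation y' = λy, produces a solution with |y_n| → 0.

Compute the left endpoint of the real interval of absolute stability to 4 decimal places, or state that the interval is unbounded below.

Test eqn y'=λy, z=hλ:
  y_{n+1} = y_n + z·[8/11·y_n + 3/11·y_{n+1}] ⇒ (1 − 3/11z)y_{n+1} = (1 + 8/11z)y_n
  so R(z) = (1 + 8/11z)/(1 − 3/11z).

Boundary: |R(x)|=1, x<0.
x=-0.42: |R|=0.6232
R=−1: 1+8/11x = −1+3/11x ⇒ -5/11x=2 ⇒ x=2/(-5/11)=-4.4000
Confirm numerically:
  x=-3.058: |R|=0.66739 <1
  x=-2.634: |R|=0.53285 <1
  x=-2.517: |R|=0.49248 <1
  x=-1.806: |R|=0.21001 <1
  x=-4.958: |R|=1.10783 >1
  x=-4.755: |R|=1.07026 >1
  x=-4.582: |R|=1.03677 >1
So |R|<1 on (-4.4000, 0).

left endpoint -4.4000.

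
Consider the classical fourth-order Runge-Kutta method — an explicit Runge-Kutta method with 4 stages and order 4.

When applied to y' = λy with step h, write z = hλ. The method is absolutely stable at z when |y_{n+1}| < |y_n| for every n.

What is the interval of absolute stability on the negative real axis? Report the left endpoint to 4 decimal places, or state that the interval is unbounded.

z∈(-2.7853,0).

On y'=λy, z=hλ:
  order 4, 4-stage ⇒ R(z)=1+z+z^2/2+z^3/6+z^4/24
  (e.g. R(-1.68)=0.27284, |R|=0.27284)

Solve |R(x)|<1 on ℝ⁻.
x=-1.68: |R|=0.2728
|R(-2.2)|=0.4214 |R(-2.15)|=0.3952 |R(-2.07)|=0.3592
Bisect:
  x_lo=-3.5143 |R|=2.7823  x_hi=-0.0585 |R|=0.9432
  mid=-1.78636 |R|=0.28340 →hi
  mid=-2.65031 |R|=0.81484 →hi
  mid=-3.08228 |R|=1.54821 →lo
  mid=-2.86629 |R|=1.12915 →lo
  mid=-2.75830 |R|=0.96006 →hi
  mid=-2.81230 |R|=1.04148 →lo
  mid=-2.78530 |R|=1.00001 →lo
  mid=-2.77180 |R|=0.97984 →hi
  mid=-2.77855 |R|=0.98988 →hi
  mid=-2.78192 |R|=0.99493 →hi
  ...
  [-2.78530,-2.78509] ⇒ x*=-2.7853
Interval (-2.7853, 0).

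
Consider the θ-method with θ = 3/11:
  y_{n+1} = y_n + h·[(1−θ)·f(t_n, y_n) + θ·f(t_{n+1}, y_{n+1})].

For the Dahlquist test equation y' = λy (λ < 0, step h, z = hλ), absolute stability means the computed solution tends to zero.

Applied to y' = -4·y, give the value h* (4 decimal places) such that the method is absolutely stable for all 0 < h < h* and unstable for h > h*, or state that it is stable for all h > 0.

(-4.4000,0); λ=-4 ⇒ h* = (22/5)/4 = 1.1000.

Set f=λy, z=hλ:
  y_{n+1} = y_n + z·[8/11·y_n + 3/11·y_{n+1}] ⇒ (1 − 3/11z)y_{n+1} = (1 + 8/11z)y_n
  so R(z) = (1 + 8/11z)/(1 − 3/11z).

Find x<0 with |R(x)|<1.
x=-1.75: |R|=0.1846
R=−1: 1+8/11x = −1+3/11x ⇒ -5/11x=2 ⇒ x=2/(-5/11)=-4.4000
Confirm numerically:
  x=-3.868: |R|=0.88232 <1
  x=-2.900: |R|=0.61929 <1
  x=-2.790: |R|=0.58441 <1
  x=-2.043: |R|=0.31199 <1
  x=-4.939: |R|=1.10439 >1
  x=-4.705: |R|=1.06072 >1
  x=-4.538: |R|=1.02803 >1
Interval (-4.4000, 0).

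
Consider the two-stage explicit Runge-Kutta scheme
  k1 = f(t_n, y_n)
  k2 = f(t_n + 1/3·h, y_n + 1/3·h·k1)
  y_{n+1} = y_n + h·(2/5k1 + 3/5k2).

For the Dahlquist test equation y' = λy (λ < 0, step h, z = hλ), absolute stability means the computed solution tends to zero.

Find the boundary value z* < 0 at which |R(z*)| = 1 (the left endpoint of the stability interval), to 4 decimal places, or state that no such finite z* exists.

On y'=λy, z=hλ:
  k1=λy_n ⇒ h·k1=z·y_n;  k2=λ(1+1/3z)y_n ⇒ h·k2=z(1+1/3z)y_n
  y_{n+1}/y_n = 1 + 2/5z + 3/5z(1+1/3z) = 1 + z + 1/5z²
  Hence R(z) = 1 + z + 1/5z².

Boundary: |R(x)|=1, x<0.
x=-1.71: |R|=0.1252
R=1: x+1/5x²=0 ⇒ x=−5=-5.0000; min R=1−1/(4·1/5)=-0.2500>−1
Confirm numerically:
  x=-4.732: |R|=0.74636 <1
  x=-4.417: |R|=0.48498 <1
  x=-3.512: |R|=0.04517 <1
  x=-5.557: |R|=1.61905 >1
  x=-5.369: |R|=1.39623 >1
  x=-5.243: |R|=1.25481 >1
Interval (-5.0000, 0).

z* = -5.0000.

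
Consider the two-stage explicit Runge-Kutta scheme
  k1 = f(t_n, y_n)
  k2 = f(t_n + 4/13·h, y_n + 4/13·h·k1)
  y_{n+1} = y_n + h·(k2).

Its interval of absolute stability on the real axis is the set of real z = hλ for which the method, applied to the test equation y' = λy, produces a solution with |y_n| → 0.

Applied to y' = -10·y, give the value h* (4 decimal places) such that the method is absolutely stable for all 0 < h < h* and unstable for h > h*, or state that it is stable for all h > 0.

(-3.2500,0); λ=-10 ⇒ h* = (13/4)/10 = 0.3250.

Set f=λy, z=hλ:
  k1=λy_n ⇒ h·k1=z·y_n;  k2=λ(1+4/13z)y_n ⇒ h·k2=z(1+4/13z)y_n
  y_{n+1}/y_n = 1 + z(1+4/13z) = 1 + z + 4/13z²
  so R(z) = 1 + z + 4/13z².

Solve |R(x)|<1 on ℝ⁻.
x=-1.14: |R|=0.2599
R=1: x+4/13x²=0 ⇒ x=−13/4=-3.2500; min R=1−1/(4·4/13)=0.1875>−1
Confirm numerically:
  x=-2.796: |R|=0.60942 <1
  x=-2.521: |R|=0.43452 <1
  x=-1.623: |R|=0.18750 <1
  x=-1.479: |R|=0.19406 <1
  x=-3.615: |R|=1.40599 >1
  x=-3.480: |R|=1.24628 >1
So |R|<1 on (-3.2500, 0).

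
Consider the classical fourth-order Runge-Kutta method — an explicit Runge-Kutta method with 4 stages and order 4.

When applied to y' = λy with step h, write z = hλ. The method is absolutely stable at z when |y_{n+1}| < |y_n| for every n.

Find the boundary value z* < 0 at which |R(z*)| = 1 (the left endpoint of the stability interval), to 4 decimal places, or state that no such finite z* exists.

left endpoint -2.7853.

With y'=λy (z=hλ):
  order 4, 4-stage ⇒ R(z)=1+z+z^2/2+z^3/6+z^4/24
  (e.g. R(-1)=0.37500, |R|=0.37500)

Need |R(x)|<1, x<0.
x=-1: |R|=0.3750
|R(-3.03)|=1.4361 |R(-1.04)|=0.3621 |R(-1.03)|=0.3652
Bisect:
  x_lo=-3.3492 |R|=2.2405  x_hi=-0.2795 |R|=0.7562
  mid=-1.81433 |R|=0.28766 →hi
  mid=-2.58175 |R|=0.73405 →hi
  mid=-2.96545 |R|=1.30738 →lo
  mid=-2.77360 |R|=0.98251 →hi
  mid=-2.86952 |R|=1.13460 →lo
  mid=-2.82156 |R|=1.05607 →lo
  mid=-2.79758 |R|=1.01868 →lo
  mid=-2.78559 |R|=1.00045 →lo
  mid=-2.77959 |R|=0.99144 →hi
  ...
  [-2.78540,-2.78521] ⇒ x*=-2.7853
So |R|<1 on (-2.7853, 0).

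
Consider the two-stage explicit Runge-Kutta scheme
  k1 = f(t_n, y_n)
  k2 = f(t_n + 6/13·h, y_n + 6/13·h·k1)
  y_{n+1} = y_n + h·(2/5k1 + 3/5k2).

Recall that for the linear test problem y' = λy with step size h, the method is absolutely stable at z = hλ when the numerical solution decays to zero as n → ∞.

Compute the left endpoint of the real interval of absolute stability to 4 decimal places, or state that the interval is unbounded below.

Test eqn y'=λy, z=hλ:
  k1=λy_n ⇒ h·k1=z·y_n;  k2=λ(1+6/13z)y_n ⇒ h·k2=z(1+6/13z)y_n
  y_{n+1}/y_n = 1 + 2/5z + 3/5z(1+6/13z) = 1 + z + 18/65z²
  so R(z) = 1 + z + 18/65z².

Need |R(x)|<1, x<0.
x=-0.32: |R|=0.7084
R=1: x+18/65x²=0 ⇒ x=−65/18=-3.6111; min R=1−1/(4·18/65)=0.0972>−1
Confirm numerically:
  x=-3.022: |R|=0.50700 <1
  x=-2.828: |R|=0.38672 <1
  x=-2.270: |R|=0.15696 <1
  x=-3.945: |R|=1.36476 >1
  x=-3.694: |R|=1.08479 >1
  x=-3.678: |R|=1.06813 >1
Interval (-3.6111, 0).

left endpoint -3.6111.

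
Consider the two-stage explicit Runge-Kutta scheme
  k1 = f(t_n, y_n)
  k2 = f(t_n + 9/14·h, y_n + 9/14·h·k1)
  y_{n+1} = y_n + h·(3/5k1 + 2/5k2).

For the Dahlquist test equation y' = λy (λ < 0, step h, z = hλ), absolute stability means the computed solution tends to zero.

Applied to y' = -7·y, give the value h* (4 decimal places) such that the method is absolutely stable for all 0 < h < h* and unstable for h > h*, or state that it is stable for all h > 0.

With y'=λy (z=hλ):
  k1=λy_n ⇒ h·k1=z·y_n;  k2=λ(1+9/14z)y_n ⇒ h·k2=z(1+9/14z)y_n
  y_{n+1}/y_n = 1 + 3/5z + 2/5z(1+9/14z) = 1 + z + 9/35z²
  Hence R(z) = 1 + z + 9/35z².

Solve |R(x)|<1 on ℝ⁻.
x=-0.73: |R|=0.4070
R=1: x+9/35x²=0 ⇒ x=−35/9=-3.8889; min R=1−1/(4·9/35)=0.0278>−1
Confirm numerically:
  x=-3.803: |R|=0.91601 <1
  x=-3.697: |R|=0.81758 <1
  x=-2.670: |R|=0.16315 <1
  x=-2.603: |R|=0.13930 <1
  x=-4.337: |R|=1.49975 >1
  x=-4.275: |R|=1.42445 >1
  x=-4.088: |R|=1.20931 >1
Stable set (-3.8889, 0).

(-3.8889,0); λ=-7 ⇒ h* = (35/9)/7 = 0.5556.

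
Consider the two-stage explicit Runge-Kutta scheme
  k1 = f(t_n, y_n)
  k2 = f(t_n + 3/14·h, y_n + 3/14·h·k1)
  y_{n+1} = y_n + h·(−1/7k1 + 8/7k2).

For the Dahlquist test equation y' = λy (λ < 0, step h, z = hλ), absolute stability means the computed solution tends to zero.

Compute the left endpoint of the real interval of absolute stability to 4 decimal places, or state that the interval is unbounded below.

With y'=λy (z=hλ):
  k1=λy_n ⇒ h·k1=z·y_n;  k2=λ(1+3/14z)y_n ⇒ h·k2=z(1+3/14z)y_n
  y_{n+1}/y_n = 1 − 1/7z + 8/7z(1+3/14z) = 1 + z + 12/49z²
  so R(z) = 1 + z + 12/49z².

Boundary: |R(x)|=1, x<0.
x=-1.22: |R|=0.1445
R=1: x+12/49x²=0 ⇒ x=−49/12=-4.0833; min R=1−1/(4·12/49)=-0.0208>−1
Confirm numerically:
  x=-3.528: |R|=0.52019 <1
  x=-3.201: |R|=0.30832 <1
  x=-2.922: |R|=0.16896 <1
  x=-4.356: |R|=1.29087 >1
  x=-4.145: |R|=1.06260 >1
So |R|<1 on (-4.0833, 0).

left endpoint -4.0833.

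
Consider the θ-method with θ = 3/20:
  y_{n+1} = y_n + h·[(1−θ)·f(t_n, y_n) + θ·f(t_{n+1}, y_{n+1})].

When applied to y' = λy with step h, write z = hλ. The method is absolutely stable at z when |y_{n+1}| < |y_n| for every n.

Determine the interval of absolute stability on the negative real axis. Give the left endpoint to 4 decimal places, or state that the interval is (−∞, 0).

Set f=λy, z=hλ:
  y_{n+1} = y_n + z·[17/20·y_n + 3/20·y_{n+1}] ⇒ (1 − 3/20z)y_{n+1} = (1 + 17/20z)y_n
  ⇒ R(z) = (1 + 17/20z)/(1 − 3/20z).

Solve |R(x)|<1 on ℝ⁻.
x=-1.6: |R|=0.2903
R=−1: 1+17/20x = −1+3/20x ⇒ -7/10x=2 ⇒ x=2/(-7/10)=-2.8571
Confirm numerically:
  x=-1.874: |R|=0.46281 <1
  x=-1.765: |R|=0.39553 <1
  x=-1.595: |R|=0.28707 <1
  x=-3.275: |R|=1.19614 >1
  x=-2.978: |R|=1.05848 >1
  x=-2.891: |R|=1.01653 >1
Stable set (-2.8571, 0).

z∈(-2.8571,0).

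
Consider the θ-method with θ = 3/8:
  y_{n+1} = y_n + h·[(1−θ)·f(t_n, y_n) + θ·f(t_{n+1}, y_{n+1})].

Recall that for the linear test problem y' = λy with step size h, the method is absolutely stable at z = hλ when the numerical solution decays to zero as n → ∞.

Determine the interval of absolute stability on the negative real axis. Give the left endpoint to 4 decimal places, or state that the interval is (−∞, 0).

Set f=λy, z=hλ:
  y_{n+1} = y_n + z·[5/8·y_n + 3/8·y_{n+1}] ⇒ (1 − 3/8z)y_{n+1} = (1 + 5/8z)y_n
  R(z) = (1 + 5/8z)/(1 − 3/8z).

Boundary: |R(x)|=1, x<0.
x=-1.39: |R|=0.0863
R=−1: 1+5/8x = −1+3/8x ⇒ -1/4x=2 ⇒ x=2/(-1/4)=-8.0000
Confirm numerically:
  x=-6.691: |R|=0.90674 <1
  x=-5.013: |R|=0.74070 <1
  x=-4.841: |R|=0.71949 <1
  x=-8.561: |R|=1.03331 >1
  x=-8.084: |R|=1.00521 >1
Stable set (-8.0000, 0).

(-8.0000, 0).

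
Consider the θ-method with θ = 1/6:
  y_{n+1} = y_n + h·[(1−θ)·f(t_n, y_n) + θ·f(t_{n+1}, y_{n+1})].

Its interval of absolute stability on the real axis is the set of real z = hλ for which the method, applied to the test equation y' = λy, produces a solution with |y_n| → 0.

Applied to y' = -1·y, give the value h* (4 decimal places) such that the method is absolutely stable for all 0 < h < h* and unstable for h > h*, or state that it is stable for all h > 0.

With y'=λy (z=hλ):
  y_{n+1} = y_n + z·[5/6·y_n + 1/6·y_{n+1}] ⇒ (1 − 1/6z)y_{n+1} = (1 + 5/6z)y_n
  R(z) = (1 + 5/6z)/(1 − 1/6z).

Solve |R(x)|<1 on ℝ⁻.
x=-0.97: |R|=0.1650
R=−1: 1+5/6x = −1+1/6x ⇒ -2/3x=2 ⇒ x=2/(-2/3)=-3.0000
Confirm numerically:
  x=-2.447: |R|=0.73813 <1
  x=-2.403: |R|=0.71582 <1
  x=-2.218: |R|=0.61937 <1
  x=-1.576: |R|=0.24815 <1
  x=-3.213: |R|=1.09248 >1
  x=-3.123: |R|=1.05393 >1
Stable set (-3.0000, 0).

(-3.0000,0); λ=-1 ⇒ h* = (3)/1 = 3.0000.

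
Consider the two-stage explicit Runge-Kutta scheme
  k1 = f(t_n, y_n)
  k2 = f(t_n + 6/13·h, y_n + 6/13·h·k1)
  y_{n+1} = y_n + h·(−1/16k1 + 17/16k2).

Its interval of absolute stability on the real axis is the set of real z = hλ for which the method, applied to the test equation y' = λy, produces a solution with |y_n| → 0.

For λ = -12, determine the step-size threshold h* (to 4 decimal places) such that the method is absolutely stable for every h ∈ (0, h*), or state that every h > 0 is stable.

(-2.0392,0); λ=-12 ⇒ h* = (104/51)/12 = 0.1699.

Test eqn y'=λy, z=hλ:
  k1=λy_n ⇒ h·k1=z·y_n;  k2=λ(1+6/13z)y_n ⇒ h·k2=z(1+6/13z)y_n
  y_{n+1}/y_n = 1 − 1/16z + 17/16z(1+6/13z) = 1 + z + 51/104z²
  ⇒ R(z) = 1 + z + 51/104z².

Boundary: |R(x)|=1, x<0.
x=-1.6: |R|=0.6554
R=1: x+51/104x²=0 ⇒ x=−104/51=-2.0392; min R=1−1/(4·51/104)=0.4902>−1
Confirm numerically:
  x=-1.347: |R|=0.54276 <1
  x=-1.298: |R|=0.52820 <1
  x=-0.862: |R|=0.50238 <1
  x=-2.623: |R|=1.75091 >1
  x=-2.421: |R|=1.45326 >1
So |R|<1 on (-2.0392, 0).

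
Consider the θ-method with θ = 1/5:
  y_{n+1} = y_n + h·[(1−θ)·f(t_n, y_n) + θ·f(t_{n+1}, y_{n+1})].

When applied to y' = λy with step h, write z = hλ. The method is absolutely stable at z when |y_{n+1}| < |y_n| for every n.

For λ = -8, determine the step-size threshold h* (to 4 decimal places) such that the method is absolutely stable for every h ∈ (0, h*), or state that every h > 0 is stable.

Set f=λy, z=hλ:
  y_{n+1} = y_n + z·[4/5·y_n + 1/5·y_{n+1}] ⇒ (1 − 1/5z)y_{n+1} = (1 + 4/5z)y_n
  ⇒ R(z) = (1 + 4/5z)/(1 − 1/5z).

Solve |R(x)|<1 on ℝ⁻.
x=-1.45: |R|=0.1240
R=−1: 1+4/5x = −1+1/5x ⇒ -3/5x=2 ⇒ x=2/(-3/5)=-3.3333
Confirm numerically:
  x=-2.677: |R|=0.74352 <1
  x=-2.618: |R|=0.71830 <1
  x=-2.229: |R|=0.54171 <1
  x=-1.906: |R|=0.37996 <1
  x=-3.830: |R|=1.16874 >1
  x=-3.645: |R|=1.10816 >1
  x=-3.468: |R|=1.04771 >1
Interval (-3.3333, 0).

(-3.3333,0); λ=-8 ⇒ h* = (10/3)/8 = 0.4167.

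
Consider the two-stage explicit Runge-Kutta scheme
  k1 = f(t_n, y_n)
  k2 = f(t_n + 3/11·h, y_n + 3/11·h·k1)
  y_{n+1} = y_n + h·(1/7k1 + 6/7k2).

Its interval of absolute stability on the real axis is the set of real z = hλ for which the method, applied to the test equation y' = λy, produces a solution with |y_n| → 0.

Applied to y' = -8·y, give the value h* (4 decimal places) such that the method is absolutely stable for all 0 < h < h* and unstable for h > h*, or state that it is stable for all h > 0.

(-4.2778,0); λ=-8 ⇒ h* = (77/18)/8 = 0.5347.

Test eqn y'=λy, z=hλ:
  k1=λy_n ⇒ h·k1=z·y_n;  k2=λ(1+3/11z)y_n ⇒ h·k2=z(1+3/11z)y_n
  y_{n+1}/y_n = 1 + 1/7z + 6/7z(1+3/11z) = 1 + z + 18/77z²
  Hence R(z) = 1 + z + 18/77z².

Find x<0 with |R(x)|<1.
x=-1.07: |R|=0.1976
R=1: x+18/77x²=0 ⇒ x=−77/18=-4.2778; min R=1−1/(4·18/77)=-0.0694>−1
Confirm numerically:
  x=-4.218: |R|=0.94106 <1
  x=-4.161: |R|=0.88641 <1
  x=-2.974: |R|=0.09359 <1
  x=-2.581: |R|=0.02375 <1
  x=-4.854: |R|=1.65384 >1
  x=-4.605: |R|=1.35225 >1
Stable set (-4.2778, 0).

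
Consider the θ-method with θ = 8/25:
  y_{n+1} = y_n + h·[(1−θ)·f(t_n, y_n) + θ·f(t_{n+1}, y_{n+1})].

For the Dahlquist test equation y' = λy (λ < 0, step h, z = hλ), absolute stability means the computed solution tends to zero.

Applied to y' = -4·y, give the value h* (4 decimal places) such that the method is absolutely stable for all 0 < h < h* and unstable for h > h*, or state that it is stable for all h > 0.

(-5.5556,0); λ=-4 ⇒ h* = (50/9)/4 = 1.3889.

With y'=λy (z=hλ):
  y_{n+1} = y_n + z·[17/25·y_n + 8/25·y_{n+1}] ⇒ (1 − 8/25z)y_{n+1} = (1 + 17/25z)y_n
  R(z) = (1 + 17/25z)/(1 − 8/25z).

Boundary: |R(x)|=1, x<0.
x=-0.99: |R|=0.2482
R=−1: 1+17/25x = −1+8/25x ⇒ -9/25x=2 ⇒ x=2/(-9/25)=-5.5556
Confirm numerically:
  x=-3.813: |R|=0.71744 <1
  x=-3.474: |R|=0.64514 <1
  x=-2.776: |R|=0.47009 <1
  x=-2.692: |R|=0.44619 <1
  x=-6.081: |R|=1.06421 >1
  x=-5.978: |R|=1.05221 >1
  x=-5.931: |R|=1.04664 >1
So |R|<1 on (-5.5556, 0).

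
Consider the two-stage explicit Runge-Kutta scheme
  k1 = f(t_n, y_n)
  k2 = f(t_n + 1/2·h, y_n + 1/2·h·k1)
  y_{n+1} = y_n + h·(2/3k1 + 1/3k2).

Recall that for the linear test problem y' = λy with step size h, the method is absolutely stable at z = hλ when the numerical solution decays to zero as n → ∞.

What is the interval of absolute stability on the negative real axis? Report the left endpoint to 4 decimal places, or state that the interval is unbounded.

Set f=λy, z=hλ:
  k1=λy_n ⇒ h·k1=z·y_n;  k2=λ(1+1/2z)y_n ⇒ h·k2=z(1+1/2z)y_n
  y_{n+1}/y_n = 1 + 2/3z + 1/3z(1+1/2z) = 1 + z + 1/6z²
  R(z) = 1 + z + 1/6z².

Boundary: |R(x)|=1, x<0.
x=-0.54: |R|=0.5086
R=1: x+1/6x²=0 ⇒ x=−6=-6.0000; min R=1−1/(4·1/6)=-0.5000>−1
Confirm numerically:
  x=-5.867: |R|=0.86995 <1
  x=-3.705: |R|=0.41716 <1
  x=-3.604: |R|=0.43920 <1
  x=-2.556: |R|=0.46714 <1
  x=-6.354: |R|=1.37489 >1
  x=-6.153: |R|=1.15690 >1
Stable set (-6.0000, 0).

z∈(-6.0000,0).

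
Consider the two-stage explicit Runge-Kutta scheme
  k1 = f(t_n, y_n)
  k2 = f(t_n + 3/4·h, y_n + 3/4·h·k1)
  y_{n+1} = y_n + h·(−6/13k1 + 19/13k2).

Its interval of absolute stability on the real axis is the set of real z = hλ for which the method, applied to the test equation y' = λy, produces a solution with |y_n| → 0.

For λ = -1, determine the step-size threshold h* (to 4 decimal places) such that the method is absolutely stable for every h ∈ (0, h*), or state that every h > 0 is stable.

Set f=λy, z=hλ:
  k1=λy_n ⇒ h·k1=z·y_n;  k2=λ(1+3/4z)y_n ⇒ h·k2=z(1+3/4z)y_n
  y_{n+1}/y_n = 1 − 6/13z + 19/13z(1+3/4z) = 1 + z + 57/52z²
  Hence R(z) = 1 + z + 57/52z².

Find x<0 with |R(x)|<1.
x=-0.41: |R|=0.7743
R=1: x+57/52x²=0 ⇒ x=−52/57=-0.9123; min R=1−1/(4·57/52)=0.7719>−1
Confirm numerically:
  x=-0.814: |R|=0.91231 <1
  x=-0.637: |R|=0.80779 <1
  x=-0.393: |R|=0.77630 <1
  x=-1.456: |R|=1.86778 >1
  x=-1.442: |R|=1.83730 >1
  x=-1.087: |R|=1.20818 >1
So |R|<1 on (-0.9123, 0).

(-0.9123,0); λ=-1 ⇒ h* = (52/57)/1 = 0.9123.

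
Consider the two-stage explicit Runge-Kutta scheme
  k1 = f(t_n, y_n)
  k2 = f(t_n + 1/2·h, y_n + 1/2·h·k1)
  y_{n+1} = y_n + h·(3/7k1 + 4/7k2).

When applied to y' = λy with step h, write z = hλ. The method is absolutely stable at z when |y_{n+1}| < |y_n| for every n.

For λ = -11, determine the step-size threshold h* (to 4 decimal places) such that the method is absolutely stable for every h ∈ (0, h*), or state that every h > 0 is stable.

On y'=λy, z=hλ:
  k1=λy_n ⇒ h·k1=z·y_n;  k2=λ(1+1/2z)y_n ⇒ h·k2=z(1+1/2z)y_n
  y_{n+1}/y_n = 1 + 3/7z + 4/7z(1+1/2z) = 1 + z + 2/7z²
  R(z) = 1 + z + 2/7z².

Boundary: |R(x)|=1, x<0.
x=-0.3: |R|=0.7257
R=1: x+2/7x²=0 ⇒ x=−7/2=-3.5000; min R=1−1/(4·2/7)=0.1250>−1
Confirm numerically:
  x=-3.104: |R|=0.64880 <1
  x=-2.722: |R|=0.39494 <1
  x=-2.503: |R|=0.28700 <1
  x=-2.083: |R|=0.15668 <1
  x=-3.940: |R|=1.49531 >1
  x=-3.713: |R|=1.22596 >1
  x=-3.672: |R|=1.18045 >1
Interval (-3.5000, 0).

(-3.5000,0); λ=-11 ⇒ h* = (7/2)/11 = 0.3182.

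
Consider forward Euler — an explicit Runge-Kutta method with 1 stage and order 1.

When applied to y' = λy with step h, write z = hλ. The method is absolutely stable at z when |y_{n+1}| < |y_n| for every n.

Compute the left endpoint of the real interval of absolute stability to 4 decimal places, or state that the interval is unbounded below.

left endpoint -2.0000.

Set f=λy, z=hλ:
  order 1, 1-stage ⇒ R(z)=1+z
  (e.g. R(-0.88)=0.12000, |R|=0.12000)

Find x<0 with |R(x)|<1.
x=-0.88: |R|=0.1200
|R(-2.24)|=1.2400 |R(-1.85)|=0.8500 |R(-1.13)|=0.1300
Bisect:
  x_lo=-2.5737 |R|=1.5737  x_hi=-0.2683 |R|=0.7317
  mid=-1.42102 |R|=0.42102 →hi
  mid=-1.99736 |R|=0.99736 →hi
  mid=-2.28554 |R|=1.28554 →lo
  mid=-2.14145 |R|=1.14145 →lo
  mid=-2.06941 |R|=1.06941 →lo
  mid=-2.03339 |R|=1.03339 →lo
  mid=-2.01538 |R|=1.01538 →lo
  mid=-2.00637 |R|=1.00637 →lo
  mid=-2.00187 |R|=1.00187 →lo
  mid=-1.99962 |R|=0.99962 →hi
  ...
  [-2.00004,-1.99990] ⇒ x*=-2.0000
Interval (-2.0000, 0).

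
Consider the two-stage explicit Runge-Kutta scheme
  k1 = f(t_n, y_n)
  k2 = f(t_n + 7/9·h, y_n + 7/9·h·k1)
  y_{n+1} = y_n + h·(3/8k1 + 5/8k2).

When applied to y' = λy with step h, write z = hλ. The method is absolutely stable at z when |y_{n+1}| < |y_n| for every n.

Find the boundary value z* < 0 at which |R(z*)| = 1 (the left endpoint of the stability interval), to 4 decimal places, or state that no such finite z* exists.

z* = -2.0571.

On y'=λy, z=hλ:
  k1=λy_n ⇒ h·k1=z·y_n;  k2=λ(1+7/9z)y_n ⇒ h·k2=z(1+7/9z)y_n
  y_{n+1}/y_n = 1 + 3/8z + 5/8z(1+7/9z) = 1 + z + 35/72z²
  R(z) = 1 + z + 35/72z².

Boundary: |R(x)|=1, x<0.
x=-0.83: |R|=0.5049
R=1: x+35/72x²=0 ⇒ x=−72/35=-2.0571; min R=1−1/(4·35/72)=0.4857>−1
Confirm numerically:
  x=-1.229: |R|=0.50524 <1
  x=-1.105: |R|=0.48855 <1
  x=-0.851: |R|=0.50104 <1
  x=-2.584: |R|=1.66179 >1
  x=-2.519: |R|=1.56555 >1
  x=-2.345: |R|=1.32814 >1
Stable set (-2.0571, 0).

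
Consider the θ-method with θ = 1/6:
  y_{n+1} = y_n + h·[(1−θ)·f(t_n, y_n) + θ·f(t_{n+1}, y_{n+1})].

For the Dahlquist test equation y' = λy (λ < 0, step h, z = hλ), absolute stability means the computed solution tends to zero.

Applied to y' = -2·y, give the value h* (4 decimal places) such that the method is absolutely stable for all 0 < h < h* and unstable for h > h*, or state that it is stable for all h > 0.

(-3.0000,0); λ=-2 ⇒ h* = (3)/2 = 1.5000.

With y'=λy (z=hλ):
  y_{n+1} = y_n + z·[5/6·y_n + 1/6·y_{n+1}] ⇒ (1 − 1/6z)y_{n+1} = (1 + 5/6z)y_n
  ⇒ R(z) = (1 + 5/6z)/(1 − 1/6z).

Solve |R(x)|<1 on ℝ⁻.
x=-1.29: |R|=0.0617
R=−1: 1+5/6x = −1+1/6x ⇒ -2/3x=2 ⇒ x=2/(-2/3)=-3.0000
Confirm numerically:
  x=-2.901: |R|=0.95551 <1
  x=-2.555: |R|=0.79193 <1
  x=-2.299: |R|=0.66213 <1
  x=-1.237: |R|=0.02556 <1
  x=-3.464: |R|=1.19611 >1
  x=-3.345: |R|=1.14767 >1
  x=-3.045: |R|=1.01990 >1
Interval (-3.0000, 0).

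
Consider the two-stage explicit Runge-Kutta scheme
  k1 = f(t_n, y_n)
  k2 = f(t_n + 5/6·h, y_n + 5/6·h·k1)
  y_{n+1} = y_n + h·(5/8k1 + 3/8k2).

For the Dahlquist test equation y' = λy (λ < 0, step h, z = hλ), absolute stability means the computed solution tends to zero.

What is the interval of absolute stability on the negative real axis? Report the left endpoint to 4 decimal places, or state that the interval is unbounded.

(-3.2000, 0).

With y'=λy (z=hλ):
  k1=λy_n ⇒ h·k1=z·y_n;  k2=λ(1+5/6z)y_n ⇒ h·k2=z(1+5/6z)y_n
  y_{n+1}/y_n = 1 + 5/8z + 3/8z(1+5/6z) = 1 + z + 5/16z²
  so R(z) = 1 + z + 5/16z².

Need |R(x)|<1, x<0.
x=-0.91: |R|=0.3488
R=1: x+5/16x²=0 ⇒ x=−16/5=-3.2000; min R=1−1/(4·5/16)=0.2000>−1
Confirm numerically:
  x=-2.531: |R|=0.47086 <1
  x=-1.413: |R|=0.21093 <1
  x=-1.334: |R|=0.22211 <1
  x=-3.521: |R|=1.35320 >1
  x=-3.343: |R|=1.14939 >1
So |R|<1 on (-3.2000, 0).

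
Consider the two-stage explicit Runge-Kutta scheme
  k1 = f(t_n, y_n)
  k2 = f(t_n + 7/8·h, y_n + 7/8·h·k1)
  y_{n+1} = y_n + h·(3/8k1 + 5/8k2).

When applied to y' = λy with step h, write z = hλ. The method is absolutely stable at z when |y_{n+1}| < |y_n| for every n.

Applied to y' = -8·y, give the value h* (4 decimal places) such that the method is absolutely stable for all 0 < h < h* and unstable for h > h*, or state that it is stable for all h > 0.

(-1.8286,0); λ=-8 ⇒ h* = (64/35)/8 = 0.2286.

Test eqn y'=λy, z=hλ:
  k1=λy_n ⇒ h·k1=z·y_n;  k2=λ(1+7/8z)y_n ⇒ h·k2=z(1+7/8z)y_n
  y_{n+1}/y_n = 1 + 3/8z + 5/8z(1+7/8z) = 1 + z + 35/64z²
  ⇒ R(z) = 1 + z + 35/64z².

Find x<0 with |R(x)|<1.
x=-1.02: |R|=0.5490
R=1: x+35/64x²=0 ⇒ x=−64/35=-1.8286; min R=1−1/(4·35/64)=0.5429>−1
Confirm numerically:
  x=-1.637: |R|=0.82850 <1
  x=-1.536: |R|=0.75424 <1
  x=-1.201: |R|=0.58781 <1
  x=-0.869: |R|=0.54398 <1
  x=-2.384: |R|=1.72414 >1
  x=-2.135: |R|=1.35778 >1
So |R|<1 on (-1.8286, 0).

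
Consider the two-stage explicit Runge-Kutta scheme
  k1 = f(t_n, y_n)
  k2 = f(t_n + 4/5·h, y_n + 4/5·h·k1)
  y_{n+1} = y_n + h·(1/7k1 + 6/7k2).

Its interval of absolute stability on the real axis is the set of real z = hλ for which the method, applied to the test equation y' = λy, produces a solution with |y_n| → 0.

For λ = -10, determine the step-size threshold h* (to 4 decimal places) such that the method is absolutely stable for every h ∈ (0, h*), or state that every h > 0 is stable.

(-1.4583,0); λ=-10 ⇒ h* = (35/24)/10 = 0.1458.

On y'=λy, z=hλ:
  k1=λy_n ⇒ h·k1=z·y_n;  k2=λ(1+4/5z)y_n ⇒ h·k2=z(1+4/5z)y_n
  y_{n+1}/y_n = 1 + 1/7z + 6/7z(1+4/5z) = 1 + z + 24/35z²
  Hence R(z) = 1 + z + 24/35z².

Boundary: |R(x)|=1, x<0.
x=-0.48: |R|=0.6780
R=1: x+24/35x²=0 ⇒ x=−35/24=-1.4583; min R=1−1/(4·24/35)=0.6354>−1
Confirm numerically:
  x=-1.224: |R|=0.80332 <1
  x=-1.221: |R|=0.80129 <1
  x=-0.922: |R|=0.66091 <1
  x=-0.913: |R|=0.65859 <1
  x=-1.886: |R|=1.55308 >1
  x=-1.816: |R|=1.44539 >1
  x=-1.690: |R|=1.26847 >1
Stable set (-1.4583, 0).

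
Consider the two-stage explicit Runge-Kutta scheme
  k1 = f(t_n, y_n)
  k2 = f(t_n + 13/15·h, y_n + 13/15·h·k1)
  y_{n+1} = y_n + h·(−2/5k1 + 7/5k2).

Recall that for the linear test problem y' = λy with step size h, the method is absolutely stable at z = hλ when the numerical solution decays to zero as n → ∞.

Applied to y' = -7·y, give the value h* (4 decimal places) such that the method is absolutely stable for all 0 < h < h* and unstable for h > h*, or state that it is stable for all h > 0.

(-0.8242,0); λ=-7 ⇒ h* = (75/91)/7 = 0.1177.

With y'=λy (z=hλ):
  k1=λy_n ⇒ h·k1=z·y_n;  k2=λ(1+13/15z)y_n ⇒ h·k2=z(1+13/15z)y_n
  y_{n+1}/y_n = 1 − 2/5z + 7/5z(1+13/15z) = 1 + z + 91/75z²
  ⇒ R(z) = 1 + z + 91/75z².

Find x<0 with |R(x)|<1.
x=-0.58: |R|=0.8282
R=1: x+91/75x²=0 ⇒ x=−75/91=-0.8242; min R=1−1/(4·91/75)=0.7940>−1
Confirm numerically:
  x=-0.576: |R|=0.82655 <1
  x=-0.409: |R|=0.79397 <1
  x=-0.350: |R|=0.79863 <1
  x=-1.230: |R|=1.60565 >1
  x=-1.008: |R|=1.22482 >1
  x=-0.994: |R|=1.20482 >1
Stable set (-0.8242, 0).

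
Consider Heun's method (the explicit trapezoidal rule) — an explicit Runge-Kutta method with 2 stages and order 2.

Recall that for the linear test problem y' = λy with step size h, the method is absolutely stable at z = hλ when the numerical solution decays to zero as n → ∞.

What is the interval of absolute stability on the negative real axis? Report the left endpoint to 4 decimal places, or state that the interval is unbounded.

With y'=λy (z=hλ):
  order 2, 2-stage ⇒ R(z)=1+z+z^2/2
  (e.g. R(-0.89)=0.50605, |R|=0.50605)

Solve |R(x)|<1 on ℝ⁻.
x=-0.89: |R|=0.5061
|R(-1.48)|=0.6152 |R(-1.41)|=0.5840 |R(-0.74)|=0.5338
Bisect:
  x_lo=-2.5273 |R|=1.6664  x_hi=-0.3063 |R|=0.7406
  mid=-1.41682 |R|=0.58687 →hi
  mid=-1.97207 |R|=0.97246 →hi
  mid=-2.24970 |R|=1.28088 →lo
  mid=-2.11089 |R|=1.11704 →lo
  mid=-2.04148 |R|=1.04234 →lo
  mid=-2.00678 |R|=1.00680 →lo
  mid=-1.98943 |R|=0.98948 →hi
  mid=-1.99810 |R|=0.99810 →hi
  ...
  [-2.00014,-2.00000] ⇒ x*=-2.0000
Interval (-2.0000, 0).

(-2.0000, 0).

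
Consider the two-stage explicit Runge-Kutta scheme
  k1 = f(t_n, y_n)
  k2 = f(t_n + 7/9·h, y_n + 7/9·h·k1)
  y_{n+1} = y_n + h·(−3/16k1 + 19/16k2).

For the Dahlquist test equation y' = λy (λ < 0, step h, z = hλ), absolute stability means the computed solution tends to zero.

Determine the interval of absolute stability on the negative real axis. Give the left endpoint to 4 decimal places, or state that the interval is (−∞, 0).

Set f=λy, z=hλ:
  k1=λy_n ⇒ h·k1=z·y_n;  k2=λ(1+7/9z)y_n ⇒ h·k2=z(1+7/9z)y_n
  y_{n+1}/y_n = 1 − 3/16z + 19/16z(1+7/9z) = 1 + z + 133/144z²
  so R(z) = 1 + z + 133/144z².

Need |R(x)|<1, x<0.
x=-1.13: |R|=1.0494
R=1: x+133/144x²=0 ⇒ x=−144/133=-1.0827; min R=1−1/(4·133/144)=0.7293>−1
Confirm numerically:
  x=-0.765: |R|=0.77552 <1
  x=-0.606: |R|=0.73318 <1
  x=-0.511: |R|=0.73017 <1
  x=-0.484: |R|=0.73236 <1
  x=-1.444: |R|=1.48185 >1
  x=-1.228: |R|=1.16479 >1
  x=-1.131: |R|=1.05045 >1
Interval (-1.0827, 0).

z∈(-1.0827,0).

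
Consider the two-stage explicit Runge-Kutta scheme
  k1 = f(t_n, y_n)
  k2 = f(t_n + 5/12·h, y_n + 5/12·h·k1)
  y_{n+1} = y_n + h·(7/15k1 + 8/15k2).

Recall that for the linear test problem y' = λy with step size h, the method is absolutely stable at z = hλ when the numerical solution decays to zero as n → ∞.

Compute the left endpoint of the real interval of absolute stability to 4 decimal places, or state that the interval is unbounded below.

z* = -4.5000.

With y'=λy (z=hλ):
  k1=λy_n ⇒ h·k1=z·y_n;  k2=λ(1+5/12z)y_n ⇒ h·k2=z(1+5/12z)y_n
  y_{n+1}/y_n = 1 + 7/15z + 8/15z(1+5/12z) = 1 + z + 2/9z²
  Hence R(z) = 1 + z + 2/9z².

Need |R(x)|<1, x<0.
x=-0.77: |R|=0.3618
R=1: x+2/9x²=0 ⇒ x=−9/2=-4.5000; min R=1−1/(4·2/9)=-0.1250>−1
Confirm numerically:
  x=-4.153: |R|=0.67976 <1
  x=-3.310: |R|=0.12469 <1
  x=-2.032: |R|=0.11444 <1
  x=-4.850: |R|=1.37722 >1
  x=-4.578: |R|=1.07935 >1
  x=-4.576: |R|=1.07728 >1
So |R|<1 on (-4.5000, 0).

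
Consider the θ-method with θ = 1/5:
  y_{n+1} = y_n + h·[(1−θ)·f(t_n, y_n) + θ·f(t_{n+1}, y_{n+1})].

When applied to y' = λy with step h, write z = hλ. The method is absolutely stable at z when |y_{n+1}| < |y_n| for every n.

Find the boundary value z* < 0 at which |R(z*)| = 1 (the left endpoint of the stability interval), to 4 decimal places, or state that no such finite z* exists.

Set f=λy, z=hλ:
  y_{n+1} = y_n + z·[4/5·y_n + 1/5·y_{n+1}] ⇒ (1 − 1/5z)y_{n+1} = (1 + 4/5z)y_n
  ⇒ R(z) = (1 + 4/5z)/(1 − 1/5z).

Need |R(x)|<1, x<0.
x=-0.3: |R|=0.7170
R=−1: 1+4/5x = −1+1/5x ⇒ -3/5x=2 ⇒ x=2/(-3/5)=-3.3333
Confirm numerically:
  x=-3.245: |R|=0.96786 <1
  x=-2.639: |R|=0.72732 <1
  x=-2.038: |R|=0.44785 <1
  x=-1.613: |R|=0.21957 <1
  x=-3.831: |R|=1.16906 >1
  x=-3.798: |R|=1.15845 >1
  x=-3.645: |R|=1.10816 >1
So |R|<1 on (-3.3333, 0).

z* = -3.3333.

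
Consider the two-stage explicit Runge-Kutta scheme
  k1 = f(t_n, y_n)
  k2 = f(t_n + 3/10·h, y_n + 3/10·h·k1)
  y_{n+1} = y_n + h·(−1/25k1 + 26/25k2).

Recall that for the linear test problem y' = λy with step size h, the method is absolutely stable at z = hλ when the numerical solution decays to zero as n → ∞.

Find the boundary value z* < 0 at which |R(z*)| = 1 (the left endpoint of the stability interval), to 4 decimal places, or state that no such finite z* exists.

With y'=λy (z=hλ):
  k1=λy_n ⇒ h·k1=z·y_n;  k2=λ(1+3/10z)y_n ⇒ h·k2=z(1+3/10z)y_n
  y_{n+1}/y_n = 1 − 1/25z + 26/25z(1+3/10z) = 1 + z + 39/125z²
  Hence R(z) = 1 + z + 39/125z².

Boundary: |R(x)|=1, x<0.
x=-0.79: |R|=0.4047
R=1: x+39/125x²=0 ⇒ x=−125/39=-3.2051; min R=1−1/(4·39/125)=0.1987>−1
Confirm numerically:
  x=-3.076: |R|=0.87607 <1
  x=-2.746: |R|=0.60664 <1
  x=-2.668: |R|=0.55289 <1
  x=-2.186: |R|=0.30492 <1
  x=-3.543: |R|=1.37349 >1
  x=-3.503: |R|=1.32555 >1
Interval (-3.2051, 0).

z* = -3.2051.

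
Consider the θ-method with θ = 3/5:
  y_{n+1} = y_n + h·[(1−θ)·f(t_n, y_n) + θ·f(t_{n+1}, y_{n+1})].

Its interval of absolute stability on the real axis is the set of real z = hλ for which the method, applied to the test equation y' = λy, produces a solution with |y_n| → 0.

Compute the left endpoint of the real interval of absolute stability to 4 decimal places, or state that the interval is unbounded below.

On y'=λy, z=hλ:
  y_{n+1} = y_n + z·[2/5·y_n + 3/5·y_{n+1}] ⇒ (1 − 3/5z)y_{n+1} = (1 + 2/5z)y_n
  so R(z) = (1 + 2/5z)/(1 − 3/5z).

Need |R(x)|<1, x<0.
x=-1.67: |R|=0.1658
x=-2: |R|=0.0909
x=-10: |R|=0.4286
x=-100: |R|=0.6393
θ=3/5≥1/2 ⇒ |1+2/5x|<|1−3/5x| ∀x<0 ⇒ unbounded interval.

unbounded; (−∞, 0).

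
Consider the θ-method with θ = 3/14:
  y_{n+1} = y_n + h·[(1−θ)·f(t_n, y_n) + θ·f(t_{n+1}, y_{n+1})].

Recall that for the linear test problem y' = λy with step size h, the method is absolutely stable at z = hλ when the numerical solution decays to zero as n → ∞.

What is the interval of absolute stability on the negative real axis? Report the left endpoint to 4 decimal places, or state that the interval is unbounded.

Test eqn y'=λy, z=hλ:
  y_{n+1} = y_n + z·[11/14·y_n + 3/14·y_{n+1}] ⇒ (1 − 3/14z)y_{n+1} = (1 + 11/14z)y_n
  Hence R(z) = (1 + 11/14z)/(1 − 3/14z).

Solve |R(x)|<1 on ℝ⁻.
x=-0.87: |R|=0.2667
R=−1: 1+11/14x = −1+3/14x ⇒ -4/7x=2 ⇒ x=2/(-4/7)=-3.5000
Confirm numerically:
  x=-3.389: |R|=0.96326 <1
  x=-2.935: |R|=0.80180 <1
  x=-2.638: |R|=0.68532 <1
  x=-3.961: |R|=1.14249 >1
  x=-3.856: |R|=1.11139 >1
Stable set (-3.5000, 0).

z∈(-3.5000,0).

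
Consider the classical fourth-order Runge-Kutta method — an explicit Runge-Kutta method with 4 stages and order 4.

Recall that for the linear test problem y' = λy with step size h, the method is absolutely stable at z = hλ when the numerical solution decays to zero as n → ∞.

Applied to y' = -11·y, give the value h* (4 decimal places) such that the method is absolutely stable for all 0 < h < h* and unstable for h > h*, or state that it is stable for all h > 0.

(-2.7853,0); λ=-11 ⇒ h* = 0.2532.

With y'=λy (z=hλ):
  order 4, 4-stage ⇒ R(z)=1+z+z^2/2+z^3/6+z^4/24
  (e.g. R(-0.49)=0.61284, |R|=0.61284)

Solve |R(x)|<1 on ℝ⁻.
x=-0.49: |R|=0.6128
|R(-2.93)|=1.2410 |R(-1.52)|=0.2723 |R(-1.42)|=0.2804
Bisect:
  x_lo=-3.3931 |R|=2.3755  x_hi=-0.3943 |R|=0.6742
  mid=-1.89368 |R|=0.30335 →hi
  mid=-2.64338 |R|=0.80629 →hi
  mid=-3.01823 |R|=1.41188 →lo
  mid=-2.83081 |R|=1.07081 →lo
  mid=-2.73709 |R|=0.92973 →hi
  mid=-2.78395 |R|=0.99798 →hi
  mid=-2.80738 |R|=1.03381 →lo
  mid=-2.79566 |R|=1.01575 →lo
  mid=-2.78981 |R|=1.00683 →lo
  mid=-2.78688 |R|=1.00239 →lo
  ...
  [-2.78541,-2.78523] ⇒ x*=-2.7853
Stable set (-2.7853, 0).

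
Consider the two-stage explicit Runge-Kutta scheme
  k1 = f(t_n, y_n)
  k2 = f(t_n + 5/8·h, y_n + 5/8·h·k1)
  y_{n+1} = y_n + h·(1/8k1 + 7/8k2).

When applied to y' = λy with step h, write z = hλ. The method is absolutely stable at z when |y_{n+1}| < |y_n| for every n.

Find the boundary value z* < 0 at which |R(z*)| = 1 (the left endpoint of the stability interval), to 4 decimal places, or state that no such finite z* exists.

With y'=λy (z=hλ):
  k1=λy_n ⇒ h·k1=z·y_n;  k2=λ(1+5/8z)y_n ⇒ h·k2=z(1+5/8z)y_n
  y_{n+1}/y_n = 1 + 1/8z + 7/8z(1+5/8z) = 1 + z + 35/64z²
  Hence R(z) = 1 + z + 35/64z².

Need |R(x)|<1, x<0.
x=-1: |R|=0.5469
R=1: x+35/64x²=0 ⇒ x=−64/35=-1.8286; min R=1−1/(4·35/64)=0.5429>−1
Confirm numerically:
  x=-1.375: |R|=0.65894 <1
  x=-1.353: |R|=0.64811 <1
  x=-1.223: |R|=0.59498 <1
  x=-1.187: |R|=0.58353 <1
  x=-1.894: |R|=1.06777 >1
  x=-1.888: |R|=1.06136 >1
So |R|<1 on (-1.8286, 0).

left endpoint -1.8286.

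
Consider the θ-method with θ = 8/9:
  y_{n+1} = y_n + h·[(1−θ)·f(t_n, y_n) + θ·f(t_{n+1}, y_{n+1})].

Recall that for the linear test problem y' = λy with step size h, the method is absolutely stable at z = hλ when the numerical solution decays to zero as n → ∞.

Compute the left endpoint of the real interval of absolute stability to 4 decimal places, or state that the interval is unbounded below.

(−∞, 0) — no finite endpoint.

With y'=λy (z=hλ):
  y_{n+1} = y_n + z·[1/9·y_n + 8/9·y_{n+1}] ⇒ (1 − 8/9z)y_{n+1} = (1 + 1/9z)y_n
  so R(z) = (1 + 1/9z)/(1 − 8/9z).

Find x<0 with |R(x)|<1.
x=-0.4: |R|=0.7049
x=-2: |R|=0.2800
x=-10: |R|=0.0112
x=-100: |R|=0.1125
θ=8/9≥1/2 ⇒ |1+1/9x|<|1−8/9x| ∀x<0 ⇒ interval (−∞,0).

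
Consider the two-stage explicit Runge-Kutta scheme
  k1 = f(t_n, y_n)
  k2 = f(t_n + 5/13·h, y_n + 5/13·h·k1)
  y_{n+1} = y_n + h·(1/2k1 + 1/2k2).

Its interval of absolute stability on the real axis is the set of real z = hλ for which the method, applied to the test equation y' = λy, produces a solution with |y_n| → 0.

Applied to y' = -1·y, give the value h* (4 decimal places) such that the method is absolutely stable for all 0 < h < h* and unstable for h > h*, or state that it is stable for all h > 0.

Test eqn y'=λy, z=hλ:
  k1=λy_n ⇒ h·k1=z·y_n;  k2=λ(1+5/13z)y_n ⇒ h·k2=z(1+5/13z)y_n
  y_{n+1}/y_n = 1 + 1/2z + 1/2z(1+5/13z) = 1 + z + 5/26z²
  R(z) = 1 + z + 5/26z².

Find x<0 with |R(x)|<1.
x=-1.01: |R|=0.1862
R=1: x+5/26x²=0 ⇒ x=−26/5=-5.2000; min R=1−1/(4·5/26)=-0.3000>−1
Confirm numerically:
  x=-4.341: |R|=0.28290 <1
  x=-3.678: |R|=0.07652 <1
  x=-2.190: |R|=0.26767 <1
  x=-5.644: |R|=1.48191 >1
  x=-5.460: |R|=1.27300 >1
Interval (-5.2000, 0).

(-5.2000,0); λ=-1 ⇒ h* = (26/5)/1 = 5.2000.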